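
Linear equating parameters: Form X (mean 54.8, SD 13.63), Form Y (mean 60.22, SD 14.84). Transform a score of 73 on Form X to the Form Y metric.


slope = SD_Y / SD_X = 14.84 / 13.63 ~ 1.0888
intercept = mean_Y - slope * mean_X = 60.22 - (14.84 / 13.63) * 54.8 ~ 0.5551
Y = slope * X + intercept. To avoid rounding drift from the rounded slope/intercept, evaluate the equivalent form Y = mean_Y + SD_Y * (X - mean_X) / SD_X at full precision:
Y = 60.22 + 14.84 * (73 - 54.8) / 13.63
Y = 60.22 + 14.84 * 18.2 / 13.63
Y = 60.22 + 270.088 / 13.63
Y = 60.22 + 19.8157
Y = 80.0357

80.0357


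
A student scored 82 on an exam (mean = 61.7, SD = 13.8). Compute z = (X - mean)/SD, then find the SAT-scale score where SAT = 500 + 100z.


z = (X - mean) / SD = (82 - 61.7) / 13.8
z = 20.3 / 13.8
z = 1.471
SAT-scale = SAT = 500 + 100z
Carry z at full precision (z = 20.3 / 13.8) into the conversion:
SAT-scale = 500 + 100 * (20.3 / 13.8) = 500 + 2030 / 13.8
SAT-scale = 500 + 147.1014
SAT-scale = 647.1014

647.1014


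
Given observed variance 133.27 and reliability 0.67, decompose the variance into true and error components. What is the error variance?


var_true = rxx * var_obs = 0.67 * 133.27 = 89.2909
var_error = var_obs - var_true
var_error = 133.27 - 89.2909
var_error = 43.9791

43.9791


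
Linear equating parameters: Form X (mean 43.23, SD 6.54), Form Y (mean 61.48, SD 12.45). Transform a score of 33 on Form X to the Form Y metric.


slope = SD_Y / SD_X = 12.45 / 6.54 ~ 1.9037
intercept = mean_Y - slope * mean_X = 61.48 - (12.45 / 6.54) * 43.23 ~ -20.8156
Y = slope * X + intercept. To avoid rounding drift from the rounded slope/intercept, evaluate the equivalent form Y = mean_Y + SD_Y * (X - mean_X) / SD_X at full precision:
Y = 61.48 + 12.45 * (33 - 43.23) / 6.54
Y = 61.48 - 12.45 * 10.23 / 6.54
Y = 61.48 - 127.3635 / 6.54
Y = 61.48 - 19.4745
Y = 42.0055

42.0055


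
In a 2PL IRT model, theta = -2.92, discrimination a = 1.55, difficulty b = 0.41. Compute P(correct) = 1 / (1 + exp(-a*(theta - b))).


a*(theta - b) = 1.55 * (-2.92 - 0.41) = -5.1615
exp(--5.1615) = 174.4259
P = 1 / (1 + 174.4259)
P = 0.0057

0.0057


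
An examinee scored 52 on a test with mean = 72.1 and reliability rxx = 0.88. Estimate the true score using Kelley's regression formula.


T_est = rxx * X + (1 - rxx) * mean
T_est = 0.88 * 52 + 0.12 * 72.1
T_est = 45.76 + 8.652
T_est = 54.412

54.412


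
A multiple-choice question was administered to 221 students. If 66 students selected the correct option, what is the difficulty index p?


Item difficulty p = number correct / total examinees
p = 66 / 221
p = 0.2986

0.2986


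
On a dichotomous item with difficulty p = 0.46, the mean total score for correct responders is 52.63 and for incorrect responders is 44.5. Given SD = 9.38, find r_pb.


q = 1 - p = 0.54
rpb = ((M1 - M0) / SD) * sqrt(p * q)
rpb = ((52.63 - 44.5) / 9.38) * sqrt(0.46 * 0.54)
rpb = 0.432

0.432


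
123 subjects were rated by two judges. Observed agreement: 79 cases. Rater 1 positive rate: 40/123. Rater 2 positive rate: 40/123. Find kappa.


P_o = 79/123 = 0.642276
P_e = (40*40 + 83*83) / 15129 = 0.561108
kappa = (P_o - P_e) / (1 - P_e)
kappa = (0.642276 - 0.561108) / (1 - 0.561108)
kappa = 0.1849

0.1849


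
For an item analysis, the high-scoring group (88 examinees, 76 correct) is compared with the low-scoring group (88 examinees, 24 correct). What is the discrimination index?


p_upper = 76/88 = 0.8636
p_lower = 24/88 = 0.2727
D = 0.8636 - 0.2727 = 0.5909

0.5909


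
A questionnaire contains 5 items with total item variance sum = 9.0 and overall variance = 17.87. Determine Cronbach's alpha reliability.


alpha = (k/(k-1)) * (1 - sum(si^2)/s_total^2)
= (5/4) * (1 - 9.0/17.87)
alpha = 0.6205

0.6205


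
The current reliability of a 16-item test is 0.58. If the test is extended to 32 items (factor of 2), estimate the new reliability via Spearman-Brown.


r_new = (n * rxx) / (1 + (n-1) * rxx)
r_new = (2 * 0.58) / (1 + 1 * 0.58)
r_new = 1.16 / 1.58
r_new = 0.7342

0.7342


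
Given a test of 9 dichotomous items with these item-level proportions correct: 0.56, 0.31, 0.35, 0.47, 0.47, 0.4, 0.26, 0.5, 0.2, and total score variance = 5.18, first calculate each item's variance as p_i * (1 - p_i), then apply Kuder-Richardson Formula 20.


For each item, compute p_i * q_i:
  Item 1: 0.56 * 0.44 = 0.2464
  Item 2: 0.31 * 0.69 = 0.2139
  Item 3: 0.35 * 0.65 = 0.2275
  Item 4: 0.47 * 0.53 = 0.2491
  Item 5: 0.47 * 0.53 = 0.2491
  Item 6: 0.4 * 0.6 = 0.24
  Item 7: 0.26 * 0.74 = 0.1924
  Item 8: 0.5 * 0.5 = 0.25
  Item 9: 0.2 * 0.8 = 0.16
Sum(p_i * q_i) = 0.2464 + 0.2139 + 0.2275 + 0.2491 + 0.2491 + 0.24 + 0.1924 + 0.25 + 0.16 = 2.0284
KR-20 = (k/(k-1)) * (1 - Sum(p_i*q_i) / Var_total)
= (9/8) * (1 - 2.0284/5.18)
= 1.125 * 0.6084
KR-20 = 0.6845

0.6845


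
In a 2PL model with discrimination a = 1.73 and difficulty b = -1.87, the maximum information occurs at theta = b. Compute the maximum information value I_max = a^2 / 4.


For 2PL, max info at theta = b = -1.87
I_max = a^2 / 4 = 1.73^2 / 4
= 2.9929 / 4
I_max = 0.7482

0.7482


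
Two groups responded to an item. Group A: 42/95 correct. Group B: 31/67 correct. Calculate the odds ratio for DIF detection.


Odds_A = 42/53 = 0.7925
Odds_B = 31/36 = 0.8611
OR = Odds_A / Odds_B = 0.7925 / 0.8611
Exactly, OR = (42 * 36) / (53 * 31) = 1512 / 1643
OR = 0.9203

0.9203


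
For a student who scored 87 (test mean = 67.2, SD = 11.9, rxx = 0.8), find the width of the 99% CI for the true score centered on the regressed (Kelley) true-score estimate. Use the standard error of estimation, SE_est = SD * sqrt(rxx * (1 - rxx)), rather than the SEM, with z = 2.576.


True score estimate = 0.8*87 + 0.2*67.2 = 83.04
SE_est = SD * sqrt(rxx * (1 - rxx)) = 11.9 * sqrt(0.8 * 0.2) = 11.9 * sqrt(0.16) = 4.76
CI = T_est +/- z * SE_est, so width = 2 * z * SE_est = 2 * 2.576 * 4.76
Width = 24.5235

24.5235


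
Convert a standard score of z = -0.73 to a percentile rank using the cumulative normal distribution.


CDF(z) = 0.5 * (1 + erf(z/sqrt(2)))
erf(-0.5162) = -0.5346
CDF = 0.2327
Percentile rank = 0.2327 * 100 = 23.27

23.27


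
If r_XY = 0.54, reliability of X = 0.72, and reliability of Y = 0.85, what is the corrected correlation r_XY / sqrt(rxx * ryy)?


r_corrected = rxy / sqrt(rxx * ryy)
= 0.54 / sqrt(0.72 * 0.85)
= 0.54 / sqrt(0.612)
= 0.54 / 0.782304
r_corrected = 0.6903

0.6903


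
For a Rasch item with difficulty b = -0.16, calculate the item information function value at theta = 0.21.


P = 1/(1+exp(-(0.21--0.16))) = 0.5915
I = P*(1-P) = 0.5915 * 0.4085
I = 0.2416

0.2416


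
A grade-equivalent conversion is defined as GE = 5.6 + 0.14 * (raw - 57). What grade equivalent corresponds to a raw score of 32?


raw - median = 32 - 57 = -25
slope * diff = 0.14 * -25 = -3.5
GE = 5.6 + -3.5
GE = 2.1

2.1


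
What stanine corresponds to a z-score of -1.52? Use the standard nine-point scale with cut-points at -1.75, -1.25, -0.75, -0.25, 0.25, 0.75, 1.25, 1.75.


Stanine boundaries: [-1.75, -1.25, -0.75, -0.25, 0.25, 0.75, 1.25, 1.75]
z = -1.52
Check each boundary:
  z >= -1.75 -> could be stanine 2
  z < -1.25
  z < -0.75
  z < -0.25
  z < 0.25
  z < 0.75
  z < 1.25
  z < 1.75
Highest qualifying boundary gives stanine = 2

2


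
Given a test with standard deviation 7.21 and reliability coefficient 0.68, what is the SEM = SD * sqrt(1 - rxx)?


SEM = SD * sqrt(1 - rxx)
SEM = 7.21 * sqrt(1 - 0.68)
SEM = 7.21 * sqrt(0.32) = 7.21 * 0.565685
SEM = 4.0786

4.0786


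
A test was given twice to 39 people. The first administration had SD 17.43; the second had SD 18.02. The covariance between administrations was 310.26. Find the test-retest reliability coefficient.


r = cov(X,Y) / (SD_X * SD_Y)
r = 310.26 / (17.43 * 18.02)
r = 310.26 / 314.0886
r = 0.9878

0.9878


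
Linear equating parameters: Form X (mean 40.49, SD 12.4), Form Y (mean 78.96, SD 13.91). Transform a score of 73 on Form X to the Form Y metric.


slope = SD_Y / SD_X = 13.91 / 12.4 ~ 1.1218
intercept = mean_Y - slope * mean_X = 78.96 - (13.91 / 12.4) * 40.49 ~ 33.5394
Y = slope * X + intercept. To avoid rounding drift from the rounded slope/intercept, evaluate the equivalent form Y = mean_Y + SD_Y * (X - mean_X) / SD_X at full precision:
Y = 78.96 + 13.91 * (73 - 40.49) / 12.4
Y = 78.96 + 13.91 * 32.51 / 12.4
Y = 78.96 + 452.2141 / 12.4
Y = 78.96 + 36.4689
Y = 115.4289

115.4289


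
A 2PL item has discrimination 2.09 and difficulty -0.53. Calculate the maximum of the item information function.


For 2PL, max info at theta = b = -0.53
I_max = a^2 / 4 = 2.09^2 / 4
= 4.3681 / 4
I_max = 1.092

1.092


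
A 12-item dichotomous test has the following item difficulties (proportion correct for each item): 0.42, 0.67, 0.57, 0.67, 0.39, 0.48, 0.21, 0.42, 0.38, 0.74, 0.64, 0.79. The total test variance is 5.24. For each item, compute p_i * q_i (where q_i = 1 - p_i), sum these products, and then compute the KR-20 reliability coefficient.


For each item, compute p_i * q_i:
  Item 1: 0.42 * 0.58 = 0.2436
  Item 2: 0.67 * 0.33 = 0.2211
  Item 3: 0.57 * 0.43 = 0.2451
  Item 4: 0.67 * 0.33 = 0.2211
  Item 5: 0.39 * 0.61 = 0.2379
  Item 6: 0.48 * 0.52 = 0.2496
  Item 7: 0.21 * 0.79 = 0.1659
  Item 8: 0.42 * 0.58 = 0.2436
  Item 9: 0.38 * 0.62 = 0.2356
  Item 10: 0.74 * 0.26 = 0.1924
  Item 11: 0.64 * 0.36 = 0.2304
  Item 12: 0.79 * 0.21 = 0.1659
Sum(p_i * q_i) = 0.2436 + 0.2211 + 0.2451 + 0.2211 + 0.2379 + 0.2496 + 0.1659 + 0.2436 + 0.2356 + 0.1924 + 0.2304 + 0.1659 = 2.6522
KR-20 = (k/(k-1)) * (1 - Sum(p_i*q_i) / Var_total)
= (12/11) * (1 - 2.6522/5.24)
= 1.0909 * 0.4939
KR-20 = 0.5388

0.5388


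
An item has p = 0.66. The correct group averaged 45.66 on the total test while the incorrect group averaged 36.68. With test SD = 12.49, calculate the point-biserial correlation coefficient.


q = 1 - p = 0.34
rpb = ((M1 - M0) / SD) * sqrt(p * q)
rpb = ((45.66 - 36.68) / 12.49) * sqrt(0.66 * 0.34)
rpb = 0.3406

0.3406


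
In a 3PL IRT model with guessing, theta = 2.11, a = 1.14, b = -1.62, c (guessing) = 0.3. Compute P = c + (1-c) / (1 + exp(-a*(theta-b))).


logit = 1.14*(2.11 - -1.62) = 4.2522
P* = 1/(1 + exp(-4.2522)) = 0.986
P = 0.3 + (1 - 0.3) * 0.986
P = 0.9902

0.9902


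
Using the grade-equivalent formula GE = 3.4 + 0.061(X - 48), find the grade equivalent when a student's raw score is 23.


raw - median = 23 - 48 = -25
slope * diff = 0.061 * -25 = -1.525
GE = 3.4 + -1.525
GE = 1.875

1.875


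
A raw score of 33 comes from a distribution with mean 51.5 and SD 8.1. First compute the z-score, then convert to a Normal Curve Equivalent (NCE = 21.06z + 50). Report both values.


z = (X - mean) / SD = (33 - 51.5) / 8.1
z = -18.5 / 8.1
z = -2.284
NCE = NCE = 21.06z + 50
Carry z at full precision (z = -18.5 / 8.1) into the conversion:
NCE = 21.06 * (-18.5 / 8.1) + 50 = -389.61 / 8.1 + 50
NCE = -48.1 + 50
NCE = 1.9

1.9


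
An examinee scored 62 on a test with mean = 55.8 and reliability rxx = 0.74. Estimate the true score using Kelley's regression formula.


T_est = rxx * X + (1 - rxx) * mean
T_est = 0.74 * 62 + 0.26 * 55.8
T_est = 45.88 + 14.508
T_est = 60.388

60.388


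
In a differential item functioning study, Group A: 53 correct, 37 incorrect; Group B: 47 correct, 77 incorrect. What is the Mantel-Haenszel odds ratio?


Odds_A = 53/37 = 1.4324
Odds_B = 47/77 = 0.6104
OR = Odds_A / Odds_B = 1.4324 / 0.6104
Exactly, OR = (53 * 77) / (37 * 47) = 4081 / 1739
OR = 2.3468

2.3468


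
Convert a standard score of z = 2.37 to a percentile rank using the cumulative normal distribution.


CDF(z) = 0.5 * (1 + erf(z/sqrt(2)))
erf(1.6758) = 0.9822
CDF = 0.9911
Percentile rank = 0.9911 * 100 = 99.11

99.11


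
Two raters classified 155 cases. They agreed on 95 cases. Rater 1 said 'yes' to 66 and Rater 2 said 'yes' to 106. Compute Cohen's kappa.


P_o = 95/155 = 0.612903
P_e = (66*106 + 89*49) / 24025 = 0.472716
kappa = (P_o - P_e) / (1 - P_e)
kappa = (0.612903 - 0.472716) / (1 - 0.472716)
kappa = 0.2659

0.2659


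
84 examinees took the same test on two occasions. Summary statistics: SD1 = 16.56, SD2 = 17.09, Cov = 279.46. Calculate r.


r = cov(X,Y) / (SD_X * SD_Y)
r = 279.46 / (16.56 * 17.09)
r = 279.46 / 283.0104
r = 0.9875

0.9875


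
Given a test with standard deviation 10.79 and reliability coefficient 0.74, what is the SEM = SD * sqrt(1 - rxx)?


SEM = SD * sqrt(1 - rxx)
SEM = 10.79 * sqrt(1 - 0.74)
SEM = 10.79 * sqrt(0.26) = 10.79 * 0.509902
SEM = 5.5018

5.5018


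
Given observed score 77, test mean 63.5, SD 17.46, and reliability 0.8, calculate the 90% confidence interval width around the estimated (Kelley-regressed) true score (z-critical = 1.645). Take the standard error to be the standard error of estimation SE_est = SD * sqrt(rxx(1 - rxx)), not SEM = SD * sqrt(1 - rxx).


True score estimate = 0.8*77 + 0.2*63.5 = 74.3
SE_est = SD * sqrt(rxx * (1 - rxx)) = 17.46 * sqrt(0.8 * 0.2) = 17.46 * sqrt(0.16) = 6.984
CI = T_est +/- z * SE_est, so width = 2 * z * SE_est = 2 * 1.645 * 6.984
Width = 22.9774

22.9774


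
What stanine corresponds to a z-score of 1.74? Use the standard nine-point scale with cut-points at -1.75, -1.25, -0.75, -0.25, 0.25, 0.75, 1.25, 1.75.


Stanine boundaries: [-1.75, -1.25, -0.75, -0.25, 0.25, 0.75, 1.25, 1.75]
z = 1.74
Check each boundary:
  z >= -1.75 -> could be stanine 2
  z >= -1.25 -> could be stanine 3
  z >= -0.75 -> could be stanine 4
  z >= -0.25 -> could be stanine 5
  z >= 0.25 -> could be stanine 6
  z >= 0.75 -> could be stanine 7
  z >= 1.25 -> could be stanine 8
  z < 1.75
Highest qualifying boundary gives stanine = 8

8


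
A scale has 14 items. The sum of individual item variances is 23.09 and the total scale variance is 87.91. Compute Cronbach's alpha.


alpha = (k/(k-1)) * (1 - sum(si^2)/s_total^2)
= (14/13) * (1 - 23.09/87.91)
alpha = 0.7941

0.7941


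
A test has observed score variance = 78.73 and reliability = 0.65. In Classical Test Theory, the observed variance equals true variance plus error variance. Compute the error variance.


var_true = rxx * var_obs = 0.65 * 78.73 = 51.1745
var_error = var_obs - var_true
var_error = 78.73 - 51.1745
var_error = 27.5555

27.5555


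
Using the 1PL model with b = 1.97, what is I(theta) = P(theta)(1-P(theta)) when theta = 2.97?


P = 1/(1+exp(-(2.97-1.97))) = 0.7311
I = P*(1-P) = 0.7311 * 0.2689
I = 0.1966

0.1966


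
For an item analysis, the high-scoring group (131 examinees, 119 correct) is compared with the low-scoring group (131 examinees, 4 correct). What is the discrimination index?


p_upper = 119/131 = 0.9084
p_lower = 4/131 = 0.0305
D = 0.9084 - 0.0305 = 0.8779

0.8779


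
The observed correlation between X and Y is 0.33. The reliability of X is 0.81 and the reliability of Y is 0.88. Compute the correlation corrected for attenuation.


r_corrected = rxy / sqrt(rxx * ryy)
= 0.33 / sqrt(0.81 * 0.88)
= 0.33 / sqrt(0.7128)
= 0.33 / 0.844275
r_corrected = 0.3909

0.3909


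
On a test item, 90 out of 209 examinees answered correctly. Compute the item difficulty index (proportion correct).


Item difficulty p = number correct / total examinees
p = 90 / 209
p = 0.4306

0.4306


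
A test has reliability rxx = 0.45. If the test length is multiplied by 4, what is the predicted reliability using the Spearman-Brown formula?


r_new = (n * rxx) / (1 + (n-1) * rxx)
r_new = (4 * 0.45) / (1 + 3 * 0.45)
r_new = 1.8 / 2.35
r_new = 0.766

0.766


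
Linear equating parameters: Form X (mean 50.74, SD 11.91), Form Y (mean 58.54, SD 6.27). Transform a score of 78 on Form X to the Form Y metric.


slope = SD_Y / SD_X = 6.27 / 11.91 ~ 0.5264
intercept = mean_Y - slope * mean_X = 58.54 - (6.27 / 11.91) * 50.74 ~ 31.828
Y = slope * X + intercept. To avoid rounding drift from the rounded slope/intercept, evaluate the equivalent form Y = mean_Y + SD_Y * (X - mean_X) / SD_X at full precision:
Y = 58.54 + 6.27 * (78 - 50.74) / 11.91
Y = 58.54 + 6.27 * 27.26 / 11.91
Y = 58.54 + 170.9202 / 11.91
Y = 58.54 + 14.351
Y = 72.891

72.891


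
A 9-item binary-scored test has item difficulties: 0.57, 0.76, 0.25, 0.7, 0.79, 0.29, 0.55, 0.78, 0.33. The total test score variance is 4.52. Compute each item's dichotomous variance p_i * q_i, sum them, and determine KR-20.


For each item, compute p_i * q_i:
  Item 1: 0.57 * 0.43 = 0.2451
  Item 2: 0.76 * 0.24 = 0.1824
  Item 3: 0.25 * 0.75 = 0.1875
  Item 4: 0.7 * 0.3 = 0.21
  Item 5: 0.79 * 0.21 = 0.1659
  Item 6: 0.29 * 0.71 = 0.2059
  Item 7: 0.55 * 0.45 = 0.2475
  Item 8: 0.78 * 0.22 = 0.1716
  Item 9: 0.33 * 0.67 = 0.2211
Sum(p_i * q_i) = 0.2451 + 0.1824 + 0.1875 + 0.21 + 0.1659 + 0.2059 + 0.2475 + 0.1716 + 0.2211 = 1.837
KR-20 = (k/(k-1)) * (1 - Sum(p_i*q_i) / Var_total)
= (9/8) * (1 - 1.837/4.52)
= 1.125 * 0.5936
KR-20 = 0.6678

0.6678


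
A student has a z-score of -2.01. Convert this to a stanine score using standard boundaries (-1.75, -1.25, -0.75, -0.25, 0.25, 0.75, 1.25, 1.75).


Stanine boundaries: [-1.75, -1.25, -0.75, -0.25, 0.25, 0.75, 1.25, 1.75]
z = -2.01
Check each boundary:
  z < -1.75
  z < -1.25
  z < -0.75
  z < -0.25
  z < 0.25
  z < 0.75
  z < 1.25
  z < 1.75
Highest qualifying boundary gives stanine = 1

1


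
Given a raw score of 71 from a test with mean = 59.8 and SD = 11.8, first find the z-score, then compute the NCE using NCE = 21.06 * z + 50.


z = (X - mean) / SD = (71 - 59.8) / 11.8
z = 11.2 / 11.8
z = 0.9492
NCE = NCE = 21.06z + 50
Carry z at full precision (z = 11.2 / 11.8) into the conversion:
NCE = 21.06 * (11.2 / 11.8) + 50 = 235.872 / 11.8 + 50
NCE = 19.9892 + 50
NCE = 69.9892

69.9892


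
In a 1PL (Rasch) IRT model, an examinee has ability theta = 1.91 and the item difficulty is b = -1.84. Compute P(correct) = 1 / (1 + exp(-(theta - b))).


theta - b = 1.91 - -1.84 = 3.75
exp(-(theta - b)) = exp(-3.75) = 0.0235
P = 1 / (1 + 0.0235)
P = 0.977

0.977


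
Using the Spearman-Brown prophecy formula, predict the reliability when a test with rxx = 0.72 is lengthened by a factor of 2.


r_new = (n * rxx) / (1 + (n-1) * rxx)
r_new = (2 * 0.72) / (1 + 1 * 0.72)
r_new = 1.44 / 1.72
r_new = 0.8372

0.8372


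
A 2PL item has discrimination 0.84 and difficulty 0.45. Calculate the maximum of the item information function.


For 2PL, max info at theta = b = 0.45
I_max = a^2 / 4 = 0.84^2 / 4
= 0.7056 / 4
I_max = 0.1764

0.1764


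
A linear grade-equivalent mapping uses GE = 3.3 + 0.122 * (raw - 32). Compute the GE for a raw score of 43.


raw - median = 43 - 32 = 11
slope * diff = 0.122 * 11 = 1.342
GE = 3.3 + 1.342
GE = 4.642

4.642


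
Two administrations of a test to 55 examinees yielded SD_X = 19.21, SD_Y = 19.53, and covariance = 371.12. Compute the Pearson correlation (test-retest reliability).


r = cov(X,Y) / (SD_X * SD_Y)
r = 371.12 / (19.21 * 19.53)
r = 371.12 / 375.1713
r = 0.9892

0.9892


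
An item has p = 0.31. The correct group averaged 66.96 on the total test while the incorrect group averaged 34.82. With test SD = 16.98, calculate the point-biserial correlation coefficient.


q = 1 - p = 0.69
rpb = ((M1 - M0) / SD) * sqrt(p * q)
rpb = ((66.96 - 34.82) / 16.98) * sqrt(0.31 * 0.69)
rpb = 0.8754

0.8754


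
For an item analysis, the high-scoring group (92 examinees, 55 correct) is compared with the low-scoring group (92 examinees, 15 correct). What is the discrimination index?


p_upper = 55/92 = 0.5978
p_lower = 15/92 = 0.163
D = 0.5978 - 0.163 = 0.4348

0.4348


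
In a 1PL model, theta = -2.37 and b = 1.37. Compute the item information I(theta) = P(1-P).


P = 1/(1+exp(-(-2.37-1.37))) = 0.0232
I = P*(1-P) = 0.0232 * 0.9768
I = 0.0227

0.0227


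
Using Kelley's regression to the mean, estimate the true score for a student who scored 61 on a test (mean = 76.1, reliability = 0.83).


T_est = rxx * X + (1 - rxx) * mean
T_est = 0.83 * 61 + 0.17 * 76.1
T_est = 50.63 + 12.937
T_est = 63.567

63.567


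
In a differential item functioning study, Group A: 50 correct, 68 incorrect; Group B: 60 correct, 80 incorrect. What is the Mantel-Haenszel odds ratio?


Odds_A = 50/68 = 0.7353
Odds_B = 60/80 = 0.75
OR = Odds_A / Odds_B = 0.7353 / 0.75
Exactly, OR = (50 * 80) / (68 * 60) = 4000 / 4080
OR = 0.9804

0.9804


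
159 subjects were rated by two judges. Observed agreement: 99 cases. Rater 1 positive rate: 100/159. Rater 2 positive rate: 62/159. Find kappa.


P_o = 99/159 = 0.622642
P_e = (100*62 + 59*97) / 25281 = 0.471619
kappa = (P_o - P_e) / (1 - P_e)
kappa = (0.622642 - 0.471619) / (1 - 0.471619)
kappa = 0.2858

0.2858


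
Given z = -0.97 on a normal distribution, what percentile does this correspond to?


CDF(z) = 0.5 * (1 + erf(z/sqrt(2)))
erf(-0.6859) = -0.668
CDF = 0.166
Percentile rank = 0.166 * 100 = 16.6

16.6


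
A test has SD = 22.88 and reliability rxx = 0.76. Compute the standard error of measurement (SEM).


SEM = SD * sqrt(1 - rxx)
SEM = 22.88 * sqrt(1 - 0.76)
SEM = 22.88 * sqrt(0.24) = 22.88 * 0.489898
SEM = 11.2089

11.2089


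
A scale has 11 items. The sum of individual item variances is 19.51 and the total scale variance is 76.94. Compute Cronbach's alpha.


alpha = (k/(k-1)) * (1 - sum(si^2)/s_total^2)
= (11/10) * (1 - 19.51/76.94)
alpha = 0.8211

0.8211


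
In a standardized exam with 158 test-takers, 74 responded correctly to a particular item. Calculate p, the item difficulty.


Item difficulty p = number correct / total examinees
p = 74 / 158
p = 0.4684

0.4684


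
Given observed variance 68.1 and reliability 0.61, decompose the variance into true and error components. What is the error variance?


var_true = rxx * var_obs = 0.61 * 68.1 = 41.541
var_error = var_obs - var_true
var_error = 68.1 - 41.541
var_error = 26.559

26.559


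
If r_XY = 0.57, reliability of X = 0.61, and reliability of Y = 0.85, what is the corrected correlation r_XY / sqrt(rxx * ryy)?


r_corrected = rxy / sqrt(rxx * ryy)
= 0.57 / sqrt(0.61 * 0.85)
= 0.57 / sqrt(0.5185)
= 0.57 / 0.720069
r_corrected = 0.7916

0.7916


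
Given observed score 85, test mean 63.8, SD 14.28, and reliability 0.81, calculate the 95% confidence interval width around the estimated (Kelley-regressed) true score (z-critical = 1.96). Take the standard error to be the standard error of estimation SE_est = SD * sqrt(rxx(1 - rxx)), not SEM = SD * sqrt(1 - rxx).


True score estimate = 0.81*85 + 0.19*63.8 = 80.972
SE_est = SD * sqrt(rxx * (1 - rxx)) = 14.28 * sqrt(0.81 * 0.19) = 14.28 * sqrt(0.1539) = 5.602057
CI = T_est +/- z * SE_est, so width = 2 * z * SE_est = 2 * 1.96 * 5.602057
Width = 21.9601

21.9601


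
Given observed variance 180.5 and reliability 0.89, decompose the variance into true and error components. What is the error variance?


var_true = rxx * var_obs = 0.89 * 180.5 = 160.645
var_error = var_obs - var_true
var_error = 180.5 - 160.645
var_error = 19.855

19.855


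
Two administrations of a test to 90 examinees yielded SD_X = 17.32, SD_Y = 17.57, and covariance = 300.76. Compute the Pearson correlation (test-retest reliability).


r = cov(X,Y) / (SD_X * SD_Y)
r = 300.76 / (17.32 * 17.57)
r = 300.76 / 304.3124
r = 0.9883

0.9883


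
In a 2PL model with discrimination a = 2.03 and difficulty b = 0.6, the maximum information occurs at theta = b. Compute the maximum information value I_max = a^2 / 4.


For 2PL, max info at theta = b = 0.6
I_max = a^2 / 4 = 2.03^2 / 4
= 4.1209 / 4
I_max = 1.0302

1.0302


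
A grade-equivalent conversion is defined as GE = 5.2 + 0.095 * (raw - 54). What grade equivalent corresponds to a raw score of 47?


raw - median = 47 - 54 = -7
slope * diff = 0.095 * -7 = -0.665
GE = 5.2 + -0.665
GE = 4.535

4.535


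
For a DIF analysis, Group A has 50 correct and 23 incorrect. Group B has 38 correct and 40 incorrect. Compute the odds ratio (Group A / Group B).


Odds_A = 50/23 = 2.1739
Odds_B = 38/40 = 0.95
OR = Odds_A / Odds_B = 2.1739 / 0.95
Exactly, OR = (50 * 40) / (23 * 38) = 2000 / 874
OR = 2.2883

2.2883


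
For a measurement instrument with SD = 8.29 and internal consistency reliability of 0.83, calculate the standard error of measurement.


SEM = SD * sqrt(1 - rxx)
SEM = 8.29 * sqrt(1 - 0.83)
SEM = 8.29 * sqrt(0.17) = 8.29 * 0.412311
SEM = 3.4181

3.4181


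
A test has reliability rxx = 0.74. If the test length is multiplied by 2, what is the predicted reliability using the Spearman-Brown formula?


r_new = (n * rxx) / (1 + (n-1) * rxx)
r_new = (2 * 0.74) / (1 + 1 * 0.74)
r_new = 1.48 / 1.74
r_new = 0.8506

0.8506


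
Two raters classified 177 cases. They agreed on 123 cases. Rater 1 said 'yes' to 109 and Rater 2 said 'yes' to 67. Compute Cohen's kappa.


P_o = 123/177 = 0.694915
P_e = (109*67 + 68*110) / 31329 = 0.471863
kappa = (P_o - P_e) / (1 - P_e)
kappa = (0.694915 - 0.471863) / (1 - 0.471863)
kappa = 0.4223

0.4223


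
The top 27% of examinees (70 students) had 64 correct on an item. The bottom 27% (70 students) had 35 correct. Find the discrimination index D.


p_upper = 64/70 = 0.9143
p_lower = 35/70 = 0.5
D = 0.9143 - 0.5 = 0.4143

0.4143


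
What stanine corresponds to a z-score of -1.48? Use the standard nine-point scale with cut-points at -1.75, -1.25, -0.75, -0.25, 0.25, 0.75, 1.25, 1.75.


Stanine boundaries: [-1.75, -1.25, -0.75, -0.25, 0.25, 0.75, 1.25, 1.75]
z = -1.48
Check each boundary:
  z >= -1.75 -> could be stanine 2
  z < -1.25
  z < -0.75
  z < -0.25
  z < 0.25
  z < 0.75
  z < 1.25
  z < 1.75
Highest qualifying boundary gives stanine = 2

2


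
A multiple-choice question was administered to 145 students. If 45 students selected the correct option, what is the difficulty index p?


Item difficulty p = number correct / total examinees
p = 45 / 145
p = 0.3103

0.3103


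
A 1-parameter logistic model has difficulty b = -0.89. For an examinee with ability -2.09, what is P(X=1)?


theta - b = -2.09 - -0.89 = -1.2
exp(-(theta - b)) = exp(1.2) = 3.3201
P = 1 / (1 + 3.3201)
P = 0.2315

0.2315


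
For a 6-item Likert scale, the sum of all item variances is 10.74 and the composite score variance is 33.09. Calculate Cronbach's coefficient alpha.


alpha = (k/(k-1)) * (1 - sum(si^2)/s_total^2)
= (6/5) * (1 - 10.74/33.09)
alpha = 0.8105

0.8105


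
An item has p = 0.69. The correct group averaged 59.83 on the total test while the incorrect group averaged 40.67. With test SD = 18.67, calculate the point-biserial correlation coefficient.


q = 1 - p = 0.31
rpb = ((M1 - M0) / SD) * sqrt(p * q)
rpb = ((59.83 - 40.67) / 18.67) * sqrt(0.69 * 0.31)
rpb = 0.4746

0.4746


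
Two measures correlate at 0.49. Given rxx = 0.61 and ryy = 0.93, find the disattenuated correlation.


r_corrected = rxy / sqrt(rxx * ryy)
= 0.49 / sqrt(0.61 * 0.93)
= 0.49 / sqrt(0.5673)
= 0.49 / 0.753193
r_corrected = 0.6506

0.6506


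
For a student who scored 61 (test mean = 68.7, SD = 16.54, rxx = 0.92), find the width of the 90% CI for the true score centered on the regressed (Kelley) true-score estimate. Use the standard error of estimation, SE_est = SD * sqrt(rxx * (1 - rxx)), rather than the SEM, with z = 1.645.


True score estimate = 0.92*61 + 0.08*68.7 = 61.616
SE_est = SD * sqrt(rxx * (1 - rxx)) = 16.54 * sqrt(0.92 * 0.08) = 16.54 * sqrt(0.0736) = 4.48719
CI = T_est +/- z * SE_est, so width = 2 * z * SE_est = 2 * 1.645 * 4.48719
Width = 14.7629

14.7629


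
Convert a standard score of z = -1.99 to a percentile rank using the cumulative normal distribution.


CDF(z) = 0.5 * (1 + erf(z/sqrt(2)))
erf(-1.4071) = -0.9534
CDF = 0.0233
Percentile rank = 0.0233 * 100 = 2.33

2.33


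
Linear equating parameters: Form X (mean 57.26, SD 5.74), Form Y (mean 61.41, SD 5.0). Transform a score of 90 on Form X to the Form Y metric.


slope = SD_Y / SD_X = 5.0 / 5.74 ~ 0.8711
intercept = mean_Y - slope * mean_X = 61.41 - (5.0 / 5.74) * 57.26 ~ 11.532
Y = slope * X + intercept. To avoid rounding drift from the rounded slope/intercept, evaluate the equivalent form Y = mean_Y + SD_Y * (X - mean_X) / SD_X at full precision:
Y = 61.41 + 5.0 * (90 - 57.26) / 5.74
Y = 61.41 + 5.0 * 32.74 / 5.74
Y = 61.41 + 163.7 / 5.74
Y = 61.41 + 28.5192
Y = 89.9292

89.9292


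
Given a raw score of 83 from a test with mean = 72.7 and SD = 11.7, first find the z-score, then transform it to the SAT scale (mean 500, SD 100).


z = (X - mean) / SD = (83 - 72.7) / 11.7
z = 10.3 / 11.7
z = 0.8803
SAT-scale = SAT = 500 + 100z
Carry z at full precision (z = 10.3 / 11.7) into the conversion:
SAT-scale = 500 + 100 * (10.3 / 11.7) = 500 + 1030 / 11.7
SAT-scale = 500 + 88.0342
SAT-scale = 588.0342

588.0342


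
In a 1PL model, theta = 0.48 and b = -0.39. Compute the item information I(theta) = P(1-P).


P = 1/(1+exp(-(0.48--0.39))) = 0.7047
I = P*(1-P) = 0.7047 * 0.2953
I = 0.2081

0.2081


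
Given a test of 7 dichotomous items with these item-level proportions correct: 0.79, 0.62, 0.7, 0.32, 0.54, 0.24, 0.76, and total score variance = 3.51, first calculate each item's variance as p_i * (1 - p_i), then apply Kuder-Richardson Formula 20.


For each item, compute p_i * q_i:
  Item 1: 0.79 * 0.21 = 0.1659
  Item 2: 0.62 * 0.38 = 0.2356
  Item 3: 0.7 * 0.3 = 0.21
  Item 4: 0.32 * 0.68 = 0.2176
  Item 5: 0.54 * 0.46 = 0.2484
  Item 6: 0.24 * 0.76 = 0.1824
  Item 7: 0.76 * 0.24 = 0.1824
Sum(p_i * q_i) = 0.1659 + 0.2356 + 0.21 + 0.2176 + 0.2484 + 0.1824 + 0.1824 = 1.4423
KR-20 = (k/(k-1)) * (1 - Sum(p_i*q_i) / Var_total)
= (7/6) * (1 - 1.4423/3.51)
= 1.1667 * 0.5891
KR-20 = 0.6873

0.6873


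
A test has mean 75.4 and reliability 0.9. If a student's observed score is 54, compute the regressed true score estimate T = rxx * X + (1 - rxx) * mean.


T_est = rxx * X + (1 - rxx) * mean
T_est = 0.9 * 54 + 0.1 * 75.4
T_est = 48.6 + 7.54
T_est = 56.14

56.14


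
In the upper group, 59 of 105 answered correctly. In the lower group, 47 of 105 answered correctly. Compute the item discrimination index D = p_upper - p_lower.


p_upper = 59/105 = 0.5619
p_lower = 47/105 = 0.4476
D = 0.5619 - 0.4476 = 0.1143

0.1143


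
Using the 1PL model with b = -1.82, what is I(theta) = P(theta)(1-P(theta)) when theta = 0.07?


P = 1/(1+exp(-(0.07--1.82))) = 0.8688
I = P*(1-P) = 0.8688 * 0.1312
I = 0.114

0.114


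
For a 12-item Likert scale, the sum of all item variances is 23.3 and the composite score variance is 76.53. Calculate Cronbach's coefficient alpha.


alpha = (k/(k-1)) * (1 - sum(si^2)/s_total^2)
= (12/11) * (1 - 23.3/76.53)
alpha = 0.7588

0.7588


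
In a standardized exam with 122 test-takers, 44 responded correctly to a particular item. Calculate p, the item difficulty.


Item difficulty p = number correct / total examinees
p = 44 / 122
p = 0.3607

0.3607


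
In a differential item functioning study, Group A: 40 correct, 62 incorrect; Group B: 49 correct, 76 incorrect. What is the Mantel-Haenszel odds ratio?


Odds_A = 40/62 = 0.6452
Odds_B = 49/76 = 0.6447
OR = Odds_A / Odds_B = 0.6452 / 0.6447
Exactly, OR = (40 * 76) / (62 * 49) = 3040 / 3038
OR = 1.0007

1.0007


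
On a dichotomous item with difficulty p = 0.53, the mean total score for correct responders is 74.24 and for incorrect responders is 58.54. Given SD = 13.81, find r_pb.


q = 1 - p = 0.47
rpb = ((M1 - M0) / SD) * sqrt(p * q)
rpb = ((74.24 - 58.54) / 13.81) * sqrt(0.53 * 0.47)
rpb = 0.5674

0.5674


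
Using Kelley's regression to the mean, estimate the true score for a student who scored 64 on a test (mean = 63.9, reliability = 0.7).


T_est = rxx * X + (1 - rxx) * mean
T_est = 0.7 * 64 + 0.3 * 63.9
T_est = 44.8 + 19.17
T_est = 63.97

63.97


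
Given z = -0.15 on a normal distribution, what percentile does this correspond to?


CDF(z) = 0.5 * (1 + erf(z/sqrt(2)))
erf(-0.1061) = -0.1192
CDF = 0.4404
Percentile rank = 0.4404 * 100 = 44.04

44.04


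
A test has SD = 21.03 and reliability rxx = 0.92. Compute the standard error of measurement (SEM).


SEM = SD * sqrt(1 - rxx)
SEM = 21.03 * sqrt(1 - 0.92)
SEM = 21.03 * sqrt(0.08) = 21.03 * 0.282843
SEM = 5.9482

5.9482


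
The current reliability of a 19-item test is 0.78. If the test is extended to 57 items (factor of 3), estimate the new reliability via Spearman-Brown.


r_new = (n * rxx) / (1 + (n-1) * rxx)
r_new = (3 * 0.78) / (1 + 2 * 0.78)
r_new = 2.34 / 2.56
r_new = 0.9141

0.9141


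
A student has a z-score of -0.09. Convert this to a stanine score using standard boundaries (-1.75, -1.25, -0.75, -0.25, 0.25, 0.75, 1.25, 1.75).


Stanine boundaries: [-1.75, -1.25, -0.75, -0.25, 0.25, 0.75, 1.25, 1.75]
z = -0.09
Check each boundary:
  z >= -1.75 -> could be stanine 2
  z >= -1.25 -> could be stanine 3
  z >= -0.75 -> could be stanine 4
  z >= -0.25 -> could be stanine 5
  z < 0.25
  z < 0.75
  z < 1.25
  z < 1.75
Highest qualifying boundary gives stanine = 5

5


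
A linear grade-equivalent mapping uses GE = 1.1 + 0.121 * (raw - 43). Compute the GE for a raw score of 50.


raw - median = 50 - 43 = 7
slope * diff = 0.121 * 7 = 0.847
GE = 1.1 + 0.847
GE = 1.947

1.947


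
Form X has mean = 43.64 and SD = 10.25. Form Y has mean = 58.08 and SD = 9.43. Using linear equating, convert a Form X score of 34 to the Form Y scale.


slope = SD_Y / SD_X = 9.43 / 10.25 ~ 0.92
intercept = mean_Y - slope * mean_X = 58.08 - (9.43 / 10.25) * 43.64 ~ 17.9312
Y = slope * X + intercept. To avoid rounding drift from the rounded slope/intercept, evaluate the equivalent form Y = mean_Y + SD_Y * (X - mean_X) / SD_X at full precision:
Y = 58.08 + 9.43 * (34 - 43.64) / 10.25
Y = 58.08 - 9.43 * 9.64 / 10.25
Y = 58.08 - 90.9052 / 10.25
Y = 58.08 - 8.8688
Y = 49.2112

49.2112


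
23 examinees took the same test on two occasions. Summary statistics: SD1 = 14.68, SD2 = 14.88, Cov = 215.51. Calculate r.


r = cov(X,Y) / (SD_X * SD_Y)
r = 215.51 / (14.68 * 14.88)
r = 215.51 / 218.4384
r = 0.9866

0.9866


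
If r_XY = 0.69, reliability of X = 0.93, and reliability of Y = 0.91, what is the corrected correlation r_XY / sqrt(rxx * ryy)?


r_corrected = rxy / sqrt(rxx * ryy)
= 0.69 / sqrt(0.93 * 0.91)
= 0.69 / sqrt(0.8463)
= 0.69 / 0.919946
r_corrected = 0.75

0.75


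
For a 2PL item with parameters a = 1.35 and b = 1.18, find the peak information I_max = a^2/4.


For 2PL, max info at theta = b = 1.18
I_max = a^2 / 4 = 1.35^2 / 4
= 1.8225 / 4
I_max = 0.4556

0.4556


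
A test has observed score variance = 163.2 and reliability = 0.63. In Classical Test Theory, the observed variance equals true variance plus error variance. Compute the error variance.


var_true = rxx * var_obs = 0.63 * 163.2 = 102.816
var_error = var_obs - var_true
var_error = 163.2 - 102.816
var_error = 60.384

60.384


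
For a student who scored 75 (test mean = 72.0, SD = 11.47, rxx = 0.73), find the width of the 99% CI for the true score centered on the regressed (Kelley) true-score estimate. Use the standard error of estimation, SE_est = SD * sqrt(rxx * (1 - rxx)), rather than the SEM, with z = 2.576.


True score estimate = 0.73*75 + 0.27*72.0 = 74.19
SE_est = SD * sqrt(rxx * (1 - rxx)) = 11.47 * sqrt(0.73 * 0.27) = 11.47 * sqrt(0.1971) = 5.092215
CI = T_est +/- z * SE_est, so width = 2 * z * SE_est = 2 * 2.576 * 5.092215
Width = 26.2351

26.2351


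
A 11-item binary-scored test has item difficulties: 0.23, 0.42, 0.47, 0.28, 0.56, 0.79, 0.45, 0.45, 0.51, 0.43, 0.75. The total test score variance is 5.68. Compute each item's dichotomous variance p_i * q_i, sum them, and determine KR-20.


For each item, compute p_i * q_i:
  Item 1: 0.23 * 0.77 = 0.1771
  Item 2: 0.42 * 0.58 = 0.2436
  Item 3: 0.47 * 0.53 = 0.2491
  Item 4: 0.28 * 0.72 = 0.2016
  Item 5: 0.56 * 0.44 = 0.2464
  Item 6: 0.79 * 0.21 = 0.1659
  Item 7: 0.45 * 0.55 = 0.2475
  Item 8: 0.45 * 0.55 = 0.2475
  Item 9: 0.51 * 0.49 = 0.2499
  Item 10: 0.43 * 0.57 = 0.2451
  Item 11: 0.75 * 0.25 = 0.1875
Sum(p_i * q_i) = 0.1771 + 0.2436 + 0.2491 + 0.2016 + 0.2464 + 0.1659 + 0.2475 + 0.2475 + 0.2499 + 0.2451 + 0.1875 = 2.4612
KR-20 = (k/(k-1)) * (1 - Sum(p_i*q_i) / Var_total)
= (11/10) * (1 - 2.4612/5.68)
= 1.1 * 0.5667
KR-20 = 0.6234

0.6234


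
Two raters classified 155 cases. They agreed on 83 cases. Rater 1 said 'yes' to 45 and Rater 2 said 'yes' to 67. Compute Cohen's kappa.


P_o = 83/155 = 0.535484
P_e = (45*67 + 110*88) / 24025 = 0.528408
kappa = (P_o - P_e) / (1 - P_e)
kappa = (0.535484 - 0.528408) / (1 - 0.528408)
kappa = 0.015

0.015


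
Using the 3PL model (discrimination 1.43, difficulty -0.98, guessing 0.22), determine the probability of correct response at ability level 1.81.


logit = 1.43*(1.81 - -0.98) = 3.9897
P* = 1/(1 + exp(-3.9897)) = 0.9818
P = 0.22 + (1 - 0.22) * 0.9818
P = 0.9858

0.9858


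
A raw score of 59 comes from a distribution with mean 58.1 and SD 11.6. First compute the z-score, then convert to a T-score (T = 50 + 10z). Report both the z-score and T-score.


z = (X - mean) / SD = (59 - 58.1) / 11.6
z = 0.9 / 11.6
z = 0.0776
T-score = T = 50 + 10z
Carry z at full precision (z = 0.9 / 11.6) into the conversion:
T-score = 50 + 10 * (0.9 / 11.6) = 50 + 9 / 11.6
T-score = 50 + 0.7759
T-score = 50.7759

50.7759


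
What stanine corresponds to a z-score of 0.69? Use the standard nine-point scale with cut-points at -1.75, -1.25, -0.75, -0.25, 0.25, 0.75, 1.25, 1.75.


Stanine boundaries: [-1.75, -1.25, -0.75, -0.25, 0.25, 0.75, 1.25, 1.75]
z = 0.69
Check each boundary:
  z >= -1.75 -> could be stanine 2
  z >= -1.25 -> could be stanine 3
  z >= -0.75 -> could be stanine 4
  z >= -0.25 -> could be stanine 5
  z >= 0.25 -> could be stanine 6
  z < 0.75
  z < 1.25
  z < 1.75
Highest qualifying boundary gives stanine = 6

6


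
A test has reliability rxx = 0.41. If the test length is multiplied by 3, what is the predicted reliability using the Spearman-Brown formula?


r_new = (n * rxx) / (1 + (n-1) * rxx)
r_new = (3 * 0.41) / (1 + 2 * 0.41)
r_new = 1.23 / 1.82
r_new = 0.6758

0.6758


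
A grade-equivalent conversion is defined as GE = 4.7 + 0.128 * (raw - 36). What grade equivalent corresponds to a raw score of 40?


raw - median = 40 - 36 = 4
slope * diff = 0.128 * 4 = 0.512
GE = 4.7 + 0.512
GE = 5.212

5.212


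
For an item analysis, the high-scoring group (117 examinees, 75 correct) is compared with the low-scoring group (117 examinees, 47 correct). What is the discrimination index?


p_upper = 75/117 = 0.641
p_lower = 47/117 = 0.4017
D = 0.641 - 0.4017 = 0.2393

0.2393


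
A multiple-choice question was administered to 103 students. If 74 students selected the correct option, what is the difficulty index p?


Item difficulty p = number correct / total examinees
p = 74 / 103
p = 0.7184

0.7184


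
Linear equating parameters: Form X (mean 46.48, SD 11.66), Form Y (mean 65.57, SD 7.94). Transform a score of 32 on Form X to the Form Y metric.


slope = SD_Y / SD_X = 7.94 / 11.66 ~ 0.681
intercept = mean_Y - slope * mean_X = 65.57 - (7.94 / 11.66) * 46.48 ~ 33.919
Y = slope * X + intercept. To avoid rounding drift from the rounded slope/intercept, evaluate the equivalent form Y = mean_Y + SD_Y * (X - mean_X) / SD_X at full precision:
Y = 65.57 + 7.94 * (32 - 46.48) / 11.66
Y = 65.57 - 7.94 * 14.48 / 11.66
Y = 65.57 - 114.9712 / 11.66
Y = 65.57 - 9.8603
Y = 55.7097

55.7097


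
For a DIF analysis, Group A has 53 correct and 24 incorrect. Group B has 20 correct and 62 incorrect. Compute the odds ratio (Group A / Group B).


Odds_A = 53/24 = 2.2083
Odds_B = 20/62 = 0.3226
OR = Odds_A / Odds_B = 2.2083 / 0.3226
Exactly, OR = (53 * 62) / (24 * 20) = 3286 / 480
OR = 6.8458

6.8458


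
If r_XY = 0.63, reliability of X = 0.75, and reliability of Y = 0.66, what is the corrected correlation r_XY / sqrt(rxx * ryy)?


r_corrected = rxy / sqrt(rxx * ryy)
= 0.63 / sqrt(0.75 * 0.66)
= 0.63 / sqrt(0.495)
= 0.63 / 0.703562
r_corrected = 0.8954

0.8954


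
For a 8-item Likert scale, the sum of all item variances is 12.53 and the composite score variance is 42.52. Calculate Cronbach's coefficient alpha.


alpha = (k/(k-1)) * (1 - sum(si^2)/s_total^2)
= (8/7) * (1 - 12.53/42.52)
alpha = 0.8061

0.8061
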